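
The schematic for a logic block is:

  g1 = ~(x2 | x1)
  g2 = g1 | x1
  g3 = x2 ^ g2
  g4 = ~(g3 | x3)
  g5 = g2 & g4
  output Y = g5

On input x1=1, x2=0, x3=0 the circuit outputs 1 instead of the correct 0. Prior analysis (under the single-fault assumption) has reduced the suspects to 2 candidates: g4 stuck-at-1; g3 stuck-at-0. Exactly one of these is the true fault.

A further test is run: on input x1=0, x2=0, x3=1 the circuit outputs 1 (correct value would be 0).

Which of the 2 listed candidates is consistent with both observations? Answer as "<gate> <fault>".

g4 stuck-at-1

Evaluate each candidate on input x1=0, x2=0, x3=1:
  g4 stuck-at-1: g1=1, g2=1, g3=1, g4=1 [stuck-at-1], g5=1 → 1 — matches
  g3 stuck-at-0: g1=1, g2=1, g3=0 [stuck-at-0], g4=0, g5=0 → 0 — eliminated
Only g4 stuck-at-1 reproduces the observed 1.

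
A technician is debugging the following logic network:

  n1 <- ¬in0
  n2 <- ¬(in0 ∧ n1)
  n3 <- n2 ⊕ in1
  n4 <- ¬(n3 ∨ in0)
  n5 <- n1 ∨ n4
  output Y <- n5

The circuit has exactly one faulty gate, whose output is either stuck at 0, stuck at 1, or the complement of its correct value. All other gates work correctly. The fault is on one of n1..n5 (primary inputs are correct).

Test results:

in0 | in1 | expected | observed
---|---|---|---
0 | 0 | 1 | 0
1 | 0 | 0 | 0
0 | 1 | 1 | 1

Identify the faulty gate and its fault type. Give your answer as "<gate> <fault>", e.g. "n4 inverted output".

n1 stuck-at-0

Fault-free values for test 1 (in0=0, in1=0): n1=1, n2=1, n3=1, n4=0, n5=1, giving Y=1. Observed 0.
Test 1: faults giving observed 0 are {n1 stuck-at-0, n1 inverted output, n5 stuck-at-0, n5 inverted output}.
Test 2 (in0=1, in1=0): fault-free n1=0, n2=1, n3=1, n4=0, n5=0 → 0; observed 0. Eliminates n1 inverted output, n5 inverted output.
Test 3 (in0=0, in1=1): fault-free n1=1, n2=1, n3=0, n4=1, n5=1 → 1; observed 1. Eliminates n5 stuck-at-0.
Only n1 stuck-at-0 is consistent with every test.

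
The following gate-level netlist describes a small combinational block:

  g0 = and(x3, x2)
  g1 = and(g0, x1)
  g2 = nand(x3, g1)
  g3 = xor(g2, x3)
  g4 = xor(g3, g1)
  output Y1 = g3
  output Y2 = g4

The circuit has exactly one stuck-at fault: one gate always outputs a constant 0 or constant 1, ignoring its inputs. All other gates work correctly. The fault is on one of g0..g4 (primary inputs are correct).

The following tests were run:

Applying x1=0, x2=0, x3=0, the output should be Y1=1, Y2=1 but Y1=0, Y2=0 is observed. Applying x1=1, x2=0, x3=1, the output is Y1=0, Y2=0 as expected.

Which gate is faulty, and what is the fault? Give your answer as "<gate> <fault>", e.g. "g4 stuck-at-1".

Fault-free values for test 1 (x1=0, x2=0, x3=0): g0=0, g1=0, g2=1, g3=1, g4=1, giving Y1=1, Y2=1. Observed Y1=0, Y2=0.
Test 1: faults giving observed Y1=0, Y2=0 are {g2 stuck-at-0, g3 stuck-at-0}.
Test 2 (x1=1, x2=0, x3=1): fault-free g0=0, g1=0, g2=1, g3=0, g4=0 → Y1=0, Y2=0; observed Y1=0, Y2=0. Eliminates g2 stuck-at-0.
Only g3 stuck-at-0 is consistent with every test.

g3 stuck-at-0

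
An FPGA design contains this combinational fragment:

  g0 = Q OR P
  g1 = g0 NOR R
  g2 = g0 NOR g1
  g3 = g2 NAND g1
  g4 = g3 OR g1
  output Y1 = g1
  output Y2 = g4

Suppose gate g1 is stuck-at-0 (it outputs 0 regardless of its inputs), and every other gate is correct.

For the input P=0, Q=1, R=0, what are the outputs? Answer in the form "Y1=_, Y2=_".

Y1=0, Y2=1

Propagate with g1 forced: g0=1, g1=0 [stuck-at-0], g2=0, g3=1, g4=1.
So the outputs are Y1=0, Y2=1. (Same as the fault-free value — the fault is masked on this input.)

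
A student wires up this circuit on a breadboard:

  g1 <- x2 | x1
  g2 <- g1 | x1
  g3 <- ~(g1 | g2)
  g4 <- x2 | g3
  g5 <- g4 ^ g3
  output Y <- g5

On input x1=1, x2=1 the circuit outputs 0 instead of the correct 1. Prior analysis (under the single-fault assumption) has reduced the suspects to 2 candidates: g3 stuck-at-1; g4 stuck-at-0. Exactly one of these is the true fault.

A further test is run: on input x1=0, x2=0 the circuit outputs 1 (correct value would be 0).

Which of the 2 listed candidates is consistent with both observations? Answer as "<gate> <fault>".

Evaluate each candidate on input x1=0, x2=0:
  g3 stuck-at-1: g1=0, g2=0, g3=1 [stuck-at-1], g4=1, g5=0 → 0 — eliminated
  g4 stuck-at-0: g1=0, g2=0, g3=1, g4=0 [stuck-at-0], g5=1 → 1 — matches
Only g4 stuck-at-0 reproduces the observed 1.

g4 stuck-at-0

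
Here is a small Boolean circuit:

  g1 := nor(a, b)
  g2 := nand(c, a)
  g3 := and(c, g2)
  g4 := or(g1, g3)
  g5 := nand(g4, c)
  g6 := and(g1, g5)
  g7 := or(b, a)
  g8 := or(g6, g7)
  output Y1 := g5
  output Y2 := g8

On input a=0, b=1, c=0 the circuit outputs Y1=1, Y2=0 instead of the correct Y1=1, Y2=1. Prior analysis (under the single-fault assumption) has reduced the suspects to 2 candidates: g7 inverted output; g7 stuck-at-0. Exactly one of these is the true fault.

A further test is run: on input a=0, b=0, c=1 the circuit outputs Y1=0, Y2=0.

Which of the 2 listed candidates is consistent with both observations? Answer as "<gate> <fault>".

g7 stuck-at-0

Evaluate each candidate on input a=0, b=0, c=1:
  g7 inverted output: g1=1, g2=1, g3=1, g4=1, g5=0, g6=0, g7=1 [inverted output], g8=1 → Y1=0, Y2=1 — eliminated
  g7 stuck-at-0: g1=1, g2=1, g3=1, g4=1, g5=0, g6=0, g7=0 [stuck-at-0], g8=0 → Y1=0, Y2=0 — matches
Only g7 stuck-at-0 reproduces the observed Y1=0, Y2=0.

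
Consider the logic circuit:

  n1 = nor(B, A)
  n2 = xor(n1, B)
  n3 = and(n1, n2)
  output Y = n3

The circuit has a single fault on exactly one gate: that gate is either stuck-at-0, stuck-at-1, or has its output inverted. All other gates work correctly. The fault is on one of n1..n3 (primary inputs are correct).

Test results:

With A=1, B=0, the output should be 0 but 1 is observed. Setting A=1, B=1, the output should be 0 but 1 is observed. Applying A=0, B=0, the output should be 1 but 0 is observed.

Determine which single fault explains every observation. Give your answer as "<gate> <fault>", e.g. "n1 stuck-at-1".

Fault-free values for test 1 (A=1, B=0): n1=0, n2=0, n3=0, giving Y=0. Observed 1.
Test 1: faults giving observed 1 are {n1 stuck-at-1, n1 inverted output, n3 stuck-at-1, n3 inverted output}.
Test 2 (A=1, B=1): fault-free n1=0, n2=1, n3=0 → 0; observed 1. Eliminates n1 stuck-at-1, n1 inverted output.
Test 3 (A=0, B=0): fault-free n1=1, n2=1, n3=1 → 1; observed 0. Eliminates n3 stuck-at-1.
Only n3 inverted output is consistent with every test.

n3 inverted output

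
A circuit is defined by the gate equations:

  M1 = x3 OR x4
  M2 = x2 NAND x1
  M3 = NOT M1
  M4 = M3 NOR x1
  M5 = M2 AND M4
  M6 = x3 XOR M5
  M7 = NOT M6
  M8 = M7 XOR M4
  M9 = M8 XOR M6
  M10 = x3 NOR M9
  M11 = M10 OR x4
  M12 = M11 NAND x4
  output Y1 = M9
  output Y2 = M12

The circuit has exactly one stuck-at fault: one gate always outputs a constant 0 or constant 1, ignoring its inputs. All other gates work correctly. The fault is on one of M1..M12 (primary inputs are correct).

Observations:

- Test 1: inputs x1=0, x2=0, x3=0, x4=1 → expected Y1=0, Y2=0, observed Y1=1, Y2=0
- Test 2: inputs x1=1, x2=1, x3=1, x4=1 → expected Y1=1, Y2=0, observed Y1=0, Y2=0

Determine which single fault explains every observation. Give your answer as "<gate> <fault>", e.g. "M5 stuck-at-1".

M7 stuck-at-1

Fault-free values for test 1 (x1=0, x2=0, x3=0, x4=1): M1=1, M2=1, M3=0, M4=1, M5=1, M6=1, M7=0, M8=1, M9=0, M10=1, M11=1, M12=0, giving Y1=0, Y2=0. Observed Y1=1, Y2=0.
Test 1: faults giving observed Y1=1, Y2=0 are {M1 stuck-at-0, M3 stuck-at-1, M4 stuck-at-0, M7 stuck-at-1, M8 stuck-at-0, M9 stuck-at-1}.
Test 2 (x1=1, x2=1, x3=1, x4=1): fault-free M1=1, M2=0, M3=0, M4=0, M5=0, M6=1, M7=0, M8=0, M9=1, M10=0, M11=1, M12=0 → Y1=1, Y2=0; observed Y1=0, Y2=0. Eliminates M1 stuck-at-0, M3 stuck-at-1, M4 stuck-at-0, M8 stuck-at-0, M9 stuck-at-1.
Only M7 stuck-at-1 is consistent with every test.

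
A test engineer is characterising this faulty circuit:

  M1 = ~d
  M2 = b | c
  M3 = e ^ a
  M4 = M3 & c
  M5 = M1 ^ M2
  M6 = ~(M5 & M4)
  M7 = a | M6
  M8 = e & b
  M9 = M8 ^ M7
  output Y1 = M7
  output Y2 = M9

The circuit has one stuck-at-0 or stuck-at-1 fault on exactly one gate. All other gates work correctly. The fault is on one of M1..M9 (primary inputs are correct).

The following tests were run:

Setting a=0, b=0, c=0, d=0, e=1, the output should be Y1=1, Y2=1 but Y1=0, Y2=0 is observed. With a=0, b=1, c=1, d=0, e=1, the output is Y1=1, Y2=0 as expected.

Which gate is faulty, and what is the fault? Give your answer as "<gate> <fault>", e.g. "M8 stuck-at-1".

M4 stuck-at-1

Fault-free values for test 1 (a=0, b=0, c=0, d=0, e=1): M1=1, M2=0, M3=1, M4=0, M5=1, M6=1, M7=1, M8=0, M9=1, giving Y1=1, Y2=1. Observed Y1=0, Y2=0.
Test 1: faults giving observed Y1=0, Y2=0 are {M4 stuck-at-1, M6 stuck-at-0, M7 stuck-at-0}.
Test 2 (a=0, b=1, c=1, d=0, e=1): fault-free M1=1, M2=1, M3=1, M4=1, M5=0, M6=1, M7=1, M8=1, M9=0 → Y1=1, Y2=0; observed Y1=1, Y2=0. Eliminates M6 stuck-at-0, M7 stuck-at-0.
Only M4 stuck-at-1 is consistent with every test.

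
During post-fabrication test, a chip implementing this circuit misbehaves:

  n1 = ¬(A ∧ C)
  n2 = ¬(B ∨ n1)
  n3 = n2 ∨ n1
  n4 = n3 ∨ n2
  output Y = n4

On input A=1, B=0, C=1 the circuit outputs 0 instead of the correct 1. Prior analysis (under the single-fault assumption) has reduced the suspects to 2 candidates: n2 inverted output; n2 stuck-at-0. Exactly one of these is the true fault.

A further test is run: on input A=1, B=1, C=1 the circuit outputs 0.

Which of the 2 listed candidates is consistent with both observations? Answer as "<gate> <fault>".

n2 stuck-at-0

Evaluate each candidate on input A=1, B=1, C=1:
  n2 inverted output: n1=0, n2=1 [inverted output], n3=1, n4=1 → 1 — eliminated
  n2 stuck-at-0: n1=0, n2=0 [stuck-at-0], n3=0, n4=0 → 0 — matches
Only n2 stuck-at-0 reproduces the observed 0.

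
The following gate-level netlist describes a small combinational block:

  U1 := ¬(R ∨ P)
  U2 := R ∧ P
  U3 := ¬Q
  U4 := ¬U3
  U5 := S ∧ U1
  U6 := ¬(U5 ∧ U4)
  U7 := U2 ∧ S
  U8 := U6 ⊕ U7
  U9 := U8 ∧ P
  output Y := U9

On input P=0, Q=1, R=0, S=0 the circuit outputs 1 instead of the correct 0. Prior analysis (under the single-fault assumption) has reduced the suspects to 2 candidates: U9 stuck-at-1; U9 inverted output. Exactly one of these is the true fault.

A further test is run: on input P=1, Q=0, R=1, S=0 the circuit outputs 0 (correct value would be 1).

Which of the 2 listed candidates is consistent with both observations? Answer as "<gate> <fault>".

Evaluate each candidate on input P=1, Q=0, R=1, S=0:
  U9 stuck-at-1: U1=0, U2=1, U3=1, U4=0, U5=0, U6=1, U7=0, U8=1, U9=1 [stuck-at-1] → 1 — eliminated
  U9 inverted output: U1=0, U2=1, U3=1, U4=0, U5=0, U6=1, U7=0, U8=1, U9=0 [inverted output] → 0 — matches
Only U9 inverted output reproduces the observed 0.

U9 inverted output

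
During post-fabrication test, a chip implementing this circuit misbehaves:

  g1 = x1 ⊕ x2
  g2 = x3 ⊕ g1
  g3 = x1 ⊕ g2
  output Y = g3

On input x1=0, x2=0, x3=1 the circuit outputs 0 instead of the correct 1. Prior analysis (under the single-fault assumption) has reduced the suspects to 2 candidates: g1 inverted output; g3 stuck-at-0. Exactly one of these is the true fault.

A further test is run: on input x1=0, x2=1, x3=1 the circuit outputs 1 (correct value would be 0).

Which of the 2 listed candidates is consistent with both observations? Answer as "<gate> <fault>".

Evaluate each candidate on input x1=0, x2=1, x3=1:
  g1 inverted output: g1=0 [inverted output], g2=1, g3=1 → 1 — matches
  g3 stuck-at-0: g1=1, g2=0, g3=0 [stuck-at-0] → 0 — eliminated
Only g1 inverted output reproduces the observed 1.

g1 inverted output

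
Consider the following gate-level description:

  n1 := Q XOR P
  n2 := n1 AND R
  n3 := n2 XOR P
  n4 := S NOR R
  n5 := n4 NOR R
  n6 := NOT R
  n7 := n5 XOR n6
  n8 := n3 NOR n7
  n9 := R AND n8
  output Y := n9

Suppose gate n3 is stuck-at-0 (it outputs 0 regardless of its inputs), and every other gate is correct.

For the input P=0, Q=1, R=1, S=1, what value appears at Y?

Propagate with n3 forced: n1=1, n2=1, n3=0 [stuck-at-0], n4=0, n5=0, n6=0, n7=0, n8=1, n9=1.
So Y = 1. (Without the fault it would be 0.)

1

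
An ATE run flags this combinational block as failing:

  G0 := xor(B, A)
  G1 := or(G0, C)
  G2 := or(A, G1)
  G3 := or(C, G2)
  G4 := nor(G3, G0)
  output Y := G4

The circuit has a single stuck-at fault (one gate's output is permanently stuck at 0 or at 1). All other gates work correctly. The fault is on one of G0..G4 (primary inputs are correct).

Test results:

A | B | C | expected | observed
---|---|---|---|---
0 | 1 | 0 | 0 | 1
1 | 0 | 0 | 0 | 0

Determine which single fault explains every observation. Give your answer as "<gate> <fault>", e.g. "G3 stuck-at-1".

G0 stuck-at-0

Fault-free values for test 1 (A=0, B=1, C=0): G0=1, G1=1, G2=1, G3=1, G4=0, giving Y=0. Observed 1.
Test 1: faults giving observed 1 are {G0 stuck-at-0, G4 stuck-at-1}.
Test 2 (A=1, B=0, C=0): fault-free G0=1, G1=1, G2=1, G3=1, G4=0 → 0; observed 0. Eliminates G4 stuck-at-1.
Only G0 stuck-at-0 is consistent with every test.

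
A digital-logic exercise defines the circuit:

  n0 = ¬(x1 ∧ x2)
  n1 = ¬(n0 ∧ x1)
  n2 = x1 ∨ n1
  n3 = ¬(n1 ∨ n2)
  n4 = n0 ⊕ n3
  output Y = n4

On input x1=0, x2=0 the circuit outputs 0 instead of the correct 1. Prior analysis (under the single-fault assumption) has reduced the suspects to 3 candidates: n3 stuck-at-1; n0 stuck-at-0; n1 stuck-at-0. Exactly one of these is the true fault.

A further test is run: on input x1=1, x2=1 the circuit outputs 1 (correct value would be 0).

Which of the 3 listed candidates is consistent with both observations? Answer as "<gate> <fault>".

Evaluate each candidate on input x1=1, x2=1:
  n3 stuck-at-1: n0=0, n1=1, n2=1, n3=1 [stuck-at-1], n4=1 → 1 — matches
  n0 stuck-at-0: n0=0 [stuck-at-0], n1=1, n2=1, n3=0, n4=0 → 0 — eliminated
  n1 stuck-at-0: n0=0, n1=0 [stuck-at-0], n2=1, n3=0, n4=0 → 0 — eliminated
Only n3 stuck-at-1 reproduces the observed 1.

n3 stuck-at-1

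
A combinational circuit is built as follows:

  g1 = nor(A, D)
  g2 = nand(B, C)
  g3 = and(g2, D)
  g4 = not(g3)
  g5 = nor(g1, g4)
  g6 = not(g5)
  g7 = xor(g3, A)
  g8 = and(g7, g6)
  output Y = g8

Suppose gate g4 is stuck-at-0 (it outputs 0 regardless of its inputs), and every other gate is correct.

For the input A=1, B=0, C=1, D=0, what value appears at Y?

0

Propagate with g4 forced: g1=0, g2=1, g3=0, g4=0 [stuck-at-0], g5=1, g6=0, g7=1, g8=0.
So Y = 0. (Without the fault it would be 1.)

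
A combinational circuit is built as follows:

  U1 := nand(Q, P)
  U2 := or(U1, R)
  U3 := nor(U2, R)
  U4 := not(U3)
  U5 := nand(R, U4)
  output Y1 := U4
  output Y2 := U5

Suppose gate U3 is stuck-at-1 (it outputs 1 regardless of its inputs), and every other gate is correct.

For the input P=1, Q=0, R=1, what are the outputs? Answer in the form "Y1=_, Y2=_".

Propagate with U3 forced: U1=1, U2=1, U3=1 [stuck-at-1], U4=0, U5=1.
So the outputs are Y1=0, Y2=1. (Without the fault they would be Y1=1, Y2=0.)

Y1=0, Y2=1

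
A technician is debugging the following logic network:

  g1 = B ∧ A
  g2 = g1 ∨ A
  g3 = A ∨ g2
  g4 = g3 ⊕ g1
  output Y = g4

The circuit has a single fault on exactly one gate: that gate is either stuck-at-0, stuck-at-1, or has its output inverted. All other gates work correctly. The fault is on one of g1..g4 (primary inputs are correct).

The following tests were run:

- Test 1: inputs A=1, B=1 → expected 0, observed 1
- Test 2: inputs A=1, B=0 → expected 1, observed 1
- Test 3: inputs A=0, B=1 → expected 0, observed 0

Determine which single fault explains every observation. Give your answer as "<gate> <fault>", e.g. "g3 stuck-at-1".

g1 stuck-at-0

Fault-free values for test 1 (A=1, B=1): g1=1, g2=1, g3=1, g4=0, giving Y=0. Observed 1.
Test 1: faults giving observed 1 are {g1 stuck-at-0, g1 inverted output, g3 stuck-at-0, g3 inverted output, g4 stuck-at-1, g4 inverted output}.
Test 2 (A=1, B=0): fault-free g1=0, g2=1, g3=1, g4=1 → 1; observed 1. Eliminates g1 inverted output, g3 stuck-at-0, g3 inverted output, g4 inverted output.
Test 3 (A=0, B=1): fault-free g1=0, g2=0, g3=0, g4=0 → 0; observed 0. Eliminates g4 stuck-at-1.
Only g1 stuck-at-0 is consistent with every test.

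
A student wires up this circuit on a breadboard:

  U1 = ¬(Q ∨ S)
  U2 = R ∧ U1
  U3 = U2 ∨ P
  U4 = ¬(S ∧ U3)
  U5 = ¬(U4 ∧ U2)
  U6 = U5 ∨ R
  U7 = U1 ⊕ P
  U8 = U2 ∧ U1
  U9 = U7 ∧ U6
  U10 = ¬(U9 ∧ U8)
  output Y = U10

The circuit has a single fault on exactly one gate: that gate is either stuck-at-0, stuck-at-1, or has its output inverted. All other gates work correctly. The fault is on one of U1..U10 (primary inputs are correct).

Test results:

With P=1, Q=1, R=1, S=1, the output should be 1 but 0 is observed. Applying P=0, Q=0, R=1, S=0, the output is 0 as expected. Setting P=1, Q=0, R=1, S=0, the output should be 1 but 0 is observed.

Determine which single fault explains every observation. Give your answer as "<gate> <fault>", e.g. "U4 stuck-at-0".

Fault-free values for test 1 (P=1, Q=1, R=1, S=1): U1=0, U2=0, U3=1, U4=0, U5=1, U6=1, U7=1, U8=0, U9=1, U10=1, giving Y=1. Observed 0.
Test 1: faults giving observed 0 are {U8 stuck-at-1, U8 inverted output, U10 stuck-at-0, U10 inverted output}.
Test 2 (P=0, Q=0, R=1, S=0): fault-free U1=1, U2=1, U3=1, U4=1, U5=0, U6=1, U7=1, U8=1, U9=1, U10=0 → 0; observed 0. Eliminates U8 inverted output, U10 inverted output.
Test 3 (P=1, Q=0, R=1, S=0): fault-free U1=1, U2=1, U3=1, U4=1, U5=0, U6=1, U7=0, U8=1, U9=0, U10=1 → 1; observed 0. Eliminates U8 stuck-at-1.
Only U10 stuck-at-0 is consistent with every test.

U10 stuck-at-0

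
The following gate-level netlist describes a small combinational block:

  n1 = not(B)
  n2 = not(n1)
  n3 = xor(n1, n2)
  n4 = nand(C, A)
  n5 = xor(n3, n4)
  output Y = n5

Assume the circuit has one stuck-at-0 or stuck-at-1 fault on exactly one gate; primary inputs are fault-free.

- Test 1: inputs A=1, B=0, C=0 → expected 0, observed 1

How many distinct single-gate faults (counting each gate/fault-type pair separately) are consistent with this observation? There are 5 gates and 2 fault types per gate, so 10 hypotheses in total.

4

Fault-free: n1=1, n2=0, n3=1, n4=1, n5=0 → 0. Observed 1.
  n1 stuck-at-0: output 0 ✗
  n1 stuck-at-1: output 0 ✗
  n2 stuck-at-0: output 0 ✗
  n2 stuck-at-1: output 1 ✓
  n3 stuck-at-0: output 1 ✓
  n3 stuck-at-1: output 0 ✗
  n4 stuck-at-0: output 1 ✓
  n4 stuck-at-1: output 0 ✗
  n5 stuck-at-0: output 0 ✗
  n5 stuck-at-1: output 1 ✓
Consistent faults: {n2 stuck-at-1, n3 stuck-at-0, n4 stuck-at-0, n5 stuck-at-1} — 4 in all.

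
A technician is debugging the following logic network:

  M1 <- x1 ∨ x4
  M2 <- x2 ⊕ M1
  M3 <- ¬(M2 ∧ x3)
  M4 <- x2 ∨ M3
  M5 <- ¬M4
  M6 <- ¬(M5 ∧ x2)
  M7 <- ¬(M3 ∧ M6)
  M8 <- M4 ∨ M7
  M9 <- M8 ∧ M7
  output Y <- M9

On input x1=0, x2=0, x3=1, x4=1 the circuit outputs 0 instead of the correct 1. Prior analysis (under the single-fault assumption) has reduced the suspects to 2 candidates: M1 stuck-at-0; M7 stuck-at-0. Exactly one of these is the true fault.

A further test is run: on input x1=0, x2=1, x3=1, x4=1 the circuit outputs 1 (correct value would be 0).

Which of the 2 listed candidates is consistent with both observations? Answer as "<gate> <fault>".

Evaluate each candidate on input x1=0, x2=1, x3=1, x4=1:
  M1 stuck-at-0: M1=0 [stuck-at-0], M2=1, M3=0, M4=1, M5=0, M6=1, M7=1, M8=1, M9=1 → 1 — matches
  M7 stuck-at-0: M1=1, M2=0, M3=1, M4=1, M5=0, M6=1, M7=0 [stuck-at-0], M8=1, M9=0 → 0 — eliminated
Only M1 stuck-at-0 reproduces the observed 1.

M1 stuck-at-0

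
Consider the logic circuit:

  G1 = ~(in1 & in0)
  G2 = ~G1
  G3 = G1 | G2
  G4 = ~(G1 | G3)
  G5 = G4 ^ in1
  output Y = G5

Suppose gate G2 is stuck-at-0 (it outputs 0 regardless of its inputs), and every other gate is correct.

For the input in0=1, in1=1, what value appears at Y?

Propagate with G2 forced: G1=0, G2=0 [stuck-at-0], G3=0, G4=1, G5=0.
So Y = 0. (Without the fault it would be 1.)

0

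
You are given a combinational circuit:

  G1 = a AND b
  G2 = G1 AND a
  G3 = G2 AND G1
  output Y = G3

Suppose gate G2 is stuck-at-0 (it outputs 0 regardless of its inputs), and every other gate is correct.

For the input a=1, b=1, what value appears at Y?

0

Propagate with G2 forced: G1=1, G2=0 [stuck-at-0], G3=0.
So Y = 0. (Without the fault it would be 1.)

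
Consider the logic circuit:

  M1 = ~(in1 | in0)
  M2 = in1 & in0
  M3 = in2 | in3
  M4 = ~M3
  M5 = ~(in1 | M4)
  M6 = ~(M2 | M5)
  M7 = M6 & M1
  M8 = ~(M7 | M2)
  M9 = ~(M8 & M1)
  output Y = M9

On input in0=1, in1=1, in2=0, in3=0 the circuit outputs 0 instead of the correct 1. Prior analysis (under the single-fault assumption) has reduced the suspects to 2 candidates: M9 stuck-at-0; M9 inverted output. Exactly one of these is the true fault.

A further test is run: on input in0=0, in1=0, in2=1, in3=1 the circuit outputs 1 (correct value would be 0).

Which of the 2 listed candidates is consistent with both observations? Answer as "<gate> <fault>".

M9 inverted output

Evaluate each candidate on input in0=0, in1=0, in2=1, in3=1:
  M9 stuck-at-0: M1=1, M2=0, M3=1, M4=0, M5=1, M6=0, M7=0, M8=1, M9=0 [stuck-at-0] → 0 — eliminated
  M9 inverted output: M1=1, M2=0, M3=1, M4=0, M5=1, M6=0, M7=0, M8=1, M9=1 [inverted output] → 1 — matches
Only M9 inverted output reproduces the observed 1.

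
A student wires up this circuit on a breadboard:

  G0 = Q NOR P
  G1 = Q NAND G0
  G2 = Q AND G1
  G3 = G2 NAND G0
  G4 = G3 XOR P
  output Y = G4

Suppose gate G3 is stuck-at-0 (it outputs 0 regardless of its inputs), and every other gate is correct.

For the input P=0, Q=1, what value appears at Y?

Propagate with G3 forced: G0=0, G1=1, G2=1, G3=0 [stuck-at-0], G4=0.
So Y = 0. (Without the fault it would be 1.)

0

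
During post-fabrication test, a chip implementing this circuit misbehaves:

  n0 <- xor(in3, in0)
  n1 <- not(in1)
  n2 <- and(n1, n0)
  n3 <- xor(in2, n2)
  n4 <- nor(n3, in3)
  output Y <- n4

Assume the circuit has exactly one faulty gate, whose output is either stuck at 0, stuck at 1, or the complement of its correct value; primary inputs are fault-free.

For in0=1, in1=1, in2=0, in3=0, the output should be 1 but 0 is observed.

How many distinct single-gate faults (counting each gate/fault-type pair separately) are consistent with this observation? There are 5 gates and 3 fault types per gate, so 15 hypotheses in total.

8

Fault-free: n0=1, n1=0, n2=0, n3=0, n4=1 → 1. Observed 0.
  n0: none of the 3 fault types match ✗
  n1: stuck-at-1, inverted output ✓; others ✗
  n2: stuck-at-1, inverted output ✓; others ✗
  n3: stuck-at-1, inverted output ✓; others ✗
  n4: stuck-at-0, inverted output ✓; others ✗
Consistent faults: {n1 stuck-at-1, n1 inverted output, n2 stuck-at-1, n2 inverted output, n3 stuck-at-1, n3 inverted output, n4 stuck-at-0, n4 inverted output} — 8 in all.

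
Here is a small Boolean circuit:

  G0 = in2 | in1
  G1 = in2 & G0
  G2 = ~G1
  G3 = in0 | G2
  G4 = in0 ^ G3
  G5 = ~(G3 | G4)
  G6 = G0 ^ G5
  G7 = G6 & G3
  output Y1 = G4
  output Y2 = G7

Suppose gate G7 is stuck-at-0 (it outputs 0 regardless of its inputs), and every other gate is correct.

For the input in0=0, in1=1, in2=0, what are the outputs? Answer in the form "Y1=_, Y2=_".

Propagate with G7 forced: G0=1, G1=0, G2=1, G3=1, G4=1, G5=0, G6=1, G7=0 [stuck-at-0].
So the outputs are Y1=1, Y2=0. (Without the fault they would be Y1=1, Y2=1.)

Y1=1, Y2=0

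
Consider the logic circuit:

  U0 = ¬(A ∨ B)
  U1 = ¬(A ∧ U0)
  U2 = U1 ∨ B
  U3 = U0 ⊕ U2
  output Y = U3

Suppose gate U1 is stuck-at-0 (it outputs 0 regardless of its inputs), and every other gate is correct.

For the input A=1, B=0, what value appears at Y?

0

Propagate with U1 forced: U0=0, U1=0 [stuck-at-0], U2=0, U3=0.
So Y = 0. (Without the fault it would be 1.)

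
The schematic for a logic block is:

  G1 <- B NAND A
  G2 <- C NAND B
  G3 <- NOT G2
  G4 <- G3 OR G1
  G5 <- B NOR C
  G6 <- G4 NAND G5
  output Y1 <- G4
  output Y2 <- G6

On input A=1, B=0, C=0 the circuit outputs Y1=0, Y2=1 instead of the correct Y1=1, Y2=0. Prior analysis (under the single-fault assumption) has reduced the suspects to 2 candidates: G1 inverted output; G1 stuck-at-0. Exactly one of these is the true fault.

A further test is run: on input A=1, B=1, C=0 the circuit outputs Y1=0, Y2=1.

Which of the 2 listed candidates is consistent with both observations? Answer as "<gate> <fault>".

Evaluate each candidate on input A=1, B=1, C=0:
  G1 inverted output: G1=1 [inverted output], G2=1, G3=0, G4=1, G5=0, G6=1 → Y1=1, Y2=1 — eliminated
  G1 stuck-at-0: G1=0 [stuck-at-0], G2=1, G3=0, G4=0, G5=0, G6=1 → Y1=0, Y2=1 — matches
Only G1 stuck-at-0 reproduces the observed Y1=0, Y2=1.

G1 stuck-at-0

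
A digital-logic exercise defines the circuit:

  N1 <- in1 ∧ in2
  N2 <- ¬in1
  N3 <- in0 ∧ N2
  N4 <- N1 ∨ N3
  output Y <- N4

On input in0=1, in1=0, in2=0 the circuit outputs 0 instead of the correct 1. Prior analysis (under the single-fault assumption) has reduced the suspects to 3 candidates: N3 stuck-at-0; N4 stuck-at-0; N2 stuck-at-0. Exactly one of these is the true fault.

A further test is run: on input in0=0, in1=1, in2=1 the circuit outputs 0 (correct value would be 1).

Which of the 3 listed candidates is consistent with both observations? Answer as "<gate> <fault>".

Evaluate each candidate on input in0=0, in1=1, in2=1:
  N3 stuck-at-0: N1=1, N2=0, N3=0 [stuck-at-0], N4=1 → 1 — eliminated
  N4 stuck-at-0: N1=1, N2=0, N3=0, N4=0 [stuck-at-0] → 0 — matches
  N2 stuck-at-0: N1=1, N2=0 [stuck-at-0], N3=0, N4=1 → 1 — eliminated
Only N4 stuck-at-0 reproduces the observed 0.

N4 stuck-at-0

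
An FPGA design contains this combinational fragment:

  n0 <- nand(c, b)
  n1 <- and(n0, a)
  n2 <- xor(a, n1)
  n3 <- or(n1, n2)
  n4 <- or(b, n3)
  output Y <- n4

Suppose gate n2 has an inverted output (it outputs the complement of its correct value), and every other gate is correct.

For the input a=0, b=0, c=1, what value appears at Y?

Propagate with n2 forced: n0=1, n1=0, n2=1 [inverted output], n3=1, n4=1.
So Y = 1. (Without the fault it would be 0.)

1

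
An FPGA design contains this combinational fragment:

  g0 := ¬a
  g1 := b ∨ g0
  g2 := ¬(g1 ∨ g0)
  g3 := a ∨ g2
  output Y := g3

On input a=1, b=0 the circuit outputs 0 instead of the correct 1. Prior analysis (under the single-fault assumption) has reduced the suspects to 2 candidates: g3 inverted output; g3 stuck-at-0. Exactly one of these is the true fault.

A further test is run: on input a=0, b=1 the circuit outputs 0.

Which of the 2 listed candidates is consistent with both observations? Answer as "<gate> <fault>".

g3 stuck-at-0

Evaluate each candidate on input a=0, b=1:
  g3 inverted output: g0=1, g1=1, g2=0, g3=1 [inverted output] → 1 — eliminated
  g3 stuck-at-0: g0=1, g1=1, g2=0, g3=0 [stuck-at-0] → 0 — matches
Only g3 stuck-at-0 reproduces the observed 0.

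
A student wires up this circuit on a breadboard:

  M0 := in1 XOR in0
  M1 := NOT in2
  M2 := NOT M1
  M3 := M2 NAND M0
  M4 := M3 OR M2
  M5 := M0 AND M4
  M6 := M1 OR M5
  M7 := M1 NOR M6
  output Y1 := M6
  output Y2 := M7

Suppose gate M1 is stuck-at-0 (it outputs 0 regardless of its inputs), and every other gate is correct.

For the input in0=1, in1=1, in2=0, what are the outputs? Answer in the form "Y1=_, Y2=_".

Y1=0, Y2=1

Propagate with M1 forced: M0=0, M1=0 [stuck-at-0], M2=1, M3=1, M4=1, M5=0, M6=0, M7=1.
So the outputs are Y1=0, Y2=1. (Without the fault they would be Y1=1, Y2=0.)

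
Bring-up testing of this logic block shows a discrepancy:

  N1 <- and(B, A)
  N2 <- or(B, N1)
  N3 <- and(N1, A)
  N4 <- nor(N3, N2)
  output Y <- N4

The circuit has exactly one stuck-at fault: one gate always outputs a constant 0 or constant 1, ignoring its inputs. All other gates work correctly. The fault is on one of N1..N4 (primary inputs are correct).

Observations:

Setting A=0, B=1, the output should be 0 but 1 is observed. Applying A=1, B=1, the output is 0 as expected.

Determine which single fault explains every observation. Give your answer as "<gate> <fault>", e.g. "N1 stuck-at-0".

Fault-free values for test 1 (A=0, B=1): N1=0, N2=1, N3=0, N4=0, giving Y=0. Observed 1.
Test 1: faults giving observed 1 are {N2 stuck-at-0, N4 stuck-at-1}.
Test 2 (A=1, B=1): fault-free N1=1, N2=1, N3=1, N4=0 → 0; observed 0. Eliminates N4 stuck-at-1.
Only N2 stuck-at-0 is consistent with every test.

N2 stuck-at-0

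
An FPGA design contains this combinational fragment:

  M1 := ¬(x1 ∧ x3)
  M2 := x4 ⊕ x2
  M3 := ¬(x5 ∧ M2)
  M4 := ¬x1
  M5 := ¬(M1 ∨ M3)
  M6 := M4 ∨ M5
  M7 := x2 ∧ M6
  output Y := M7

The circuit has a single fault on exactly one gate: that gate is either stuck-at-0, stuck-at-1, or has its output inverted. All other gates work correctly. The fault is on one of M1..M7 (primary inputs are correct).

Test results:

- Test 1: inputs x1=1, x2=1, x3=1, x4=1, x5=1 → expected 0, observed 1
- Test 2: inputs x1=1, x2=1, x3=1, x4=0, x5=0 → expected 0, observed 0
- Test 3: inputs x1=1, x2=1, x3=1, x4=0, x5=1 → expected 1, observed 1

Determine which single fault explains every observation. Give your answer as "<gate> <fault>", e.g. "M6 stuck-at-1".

M2 stuck-at-1

Fault-free values for test 1 (x1=1, x2=1, x3=1, x4=1, x5=1): M1=0, M2=0, M3=1, M4=0, M5=0, M6=0, M7=0, giving Y=0. Observed 1.
Test 1: faults giving observed 1 are {M2 stuck-at-1, M2 inverted output, M3 stuck-at-0, M3 inverted output, M4 stuck-at-1, M4 inverted output, M5 stuck-at-1, M5 inverted output, M6 stuck-at-1, M6 inverted output, M7 stuck-at-1, M7 inverted output}.
Test 2 (x1=1, x2=1, x3=1, x4=0, x5=0): fault-free M1=0, M2=1, M3=1, M4=0, M5=0, M6=0, M7=0 → 0; observed 0. Eliminates M3 stuck-at-0, M3 inverted output, M4 stuck-at-1, M4 inverted output, M5 stuck-at-1, M5 inverted output, M6 stuck-at-1, M6 inverted output, M7 stuck-at-1, M7 inverted output.
Test 3 (x1=1, x2=1, x3=1, x4=0, x5=1): fault-free M1=0, M2=1, M3=0, M4=0, M5=1, M6=1, M7=1 → 1; observed 1. Eliminates M2 inverted output.
Only M2 stuck-at-1 is consistent with every test.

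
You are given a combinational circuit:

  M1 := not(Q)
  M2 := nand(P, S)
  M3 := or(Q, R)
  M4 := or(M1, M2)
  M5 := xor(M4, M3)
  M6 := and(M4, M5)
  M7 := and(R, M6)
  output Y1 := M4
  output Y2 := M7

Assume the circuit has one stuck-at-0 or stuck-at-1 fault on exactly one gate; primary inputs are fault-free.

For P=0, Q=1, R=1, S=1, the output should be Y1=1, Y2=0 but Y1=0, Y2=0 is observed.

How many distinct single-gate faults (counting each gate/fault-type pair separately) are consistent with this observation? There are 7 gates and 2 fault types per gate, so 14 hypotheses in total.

Fault-free: M1=0, M2=1, M3=1, M4=1, M5=0, M6=0, M7=0 → Y1=1, Y2=0. Observed Y1=0, Y2=0.
  M1 stuck-at-0: output Y1=1, Y2=0 ✗
  M1 stuck-at-1: output Y1=1, Y2=0 ✗
  M2 stuck-at-0: output Y1=0, Y2=0 ✓
  M2 stuck-at-1: output Y1=1, Y2=0 ✗
  M3 stuck-at-0: output Y1=1, Y2=1 ✗
  M3 stuck-at-1: output Y1=1, Y2=0 ✗
  M4 stuck-at-0: output Y1=0, Y2=0 ✓
  M4 stuck-at-1: output Y1=1, Y2=0 ✗
  M5 stuck-at-0: output Y1=1, Y2=0 ✗
  M5 stuck-at-1: output Y1=1, Y2=1 ✗
  M6 stuck-at-0: output Y1=1, Y2=0 ✗
  M6 stuck-at-1: output Y1=1, Y2=1 ✗
  M7 stuck-at-0: output Y1=1, Y2=0 ✗
  M7 stuck-at-1: output Y1=1, Y2=1 ✗
Consistent faults: {M2 stuck-at-0, M4 stuck-at-0} — 2 in all.

2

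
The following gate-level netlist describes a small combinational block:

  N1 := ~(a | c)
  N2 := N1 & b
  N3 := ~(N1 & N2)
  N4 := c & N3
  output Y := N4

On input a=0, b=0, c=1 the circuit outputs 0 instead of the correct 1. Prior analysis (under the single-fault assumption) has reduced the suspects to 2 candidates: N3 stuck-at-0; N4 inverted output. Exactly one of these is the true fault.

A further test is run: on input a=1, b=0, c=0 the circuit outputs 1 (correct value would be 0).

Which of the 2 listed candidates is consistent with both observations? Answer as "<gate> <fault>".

N4 inverted output

Evaluate each candidate on input a=1, b=0, c=0:
  N3 stuck-at-0: N1=0, N2=0, N3=0 [stuck-at-0], N4=0 → 0 — eliminated
  N4 inverted output: N1=0, N2=0, N3=1, N4=1 [inverted output] → 1 — matches
Only N4 inverted output reproduces the observed 1.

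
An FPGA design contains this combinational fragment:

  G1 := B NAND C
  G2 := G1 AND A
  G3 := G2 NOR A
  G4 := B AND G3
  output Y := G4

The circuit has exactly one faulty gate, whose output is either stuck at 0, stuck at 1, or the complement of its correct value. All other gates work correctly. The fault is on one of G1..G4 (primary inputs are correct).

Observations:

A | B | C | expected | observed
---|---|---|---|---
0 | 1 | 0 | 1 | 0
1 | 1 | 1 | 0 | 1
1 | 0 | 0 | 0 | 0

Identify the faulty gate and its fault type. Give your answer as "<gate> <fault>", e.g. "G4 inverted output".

G3 inverted output

Fault-free values for test 1 (A=0, B=1, C=0): G1=1, G2=0, G3=1, G4=1, giving Y=1. Observed 0.
Test 1: faults giving observed 0 are {G2 stuck-at-1, G2 inverted output, G3 stuck-at-0, G3 inverted output, G4 stuck-at-0, G4 inverted output}.
Test 2 (A=1, B=1, C=1): fault-free G1=0, G2=0, G3=0, G4=0 → 0; observed 1. Eliminates G2 stuck-at-1, G2 inverted output, G3 stuck-at-0, G4 stuck-at-0.
Test 3 (A=1, B=0, C=0): fault-free G1=1, G2=1, G3=0, G4=0 → 0; observed 0. Eliminates G4 inverted output.
Only G3 inverted output is consistent with every test.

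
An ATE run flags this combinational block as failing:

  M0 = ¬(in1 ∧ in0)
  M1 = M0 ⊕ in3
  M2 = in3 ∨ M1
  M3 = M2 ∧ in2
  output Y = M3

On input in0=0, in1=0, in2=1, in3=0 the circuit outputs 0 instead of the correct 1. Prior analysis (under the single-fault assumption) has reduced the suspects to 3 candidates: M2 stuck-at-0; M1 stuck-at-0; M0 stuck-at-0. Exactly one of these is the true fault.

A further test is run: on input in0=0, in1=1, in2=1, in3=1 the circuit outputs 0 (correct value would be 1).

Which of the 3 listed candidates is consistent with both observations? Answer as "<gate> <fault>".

Evaluate each candidate on input in0=0, in1=1, in2=1, in3=1:
  M2 stuck-at-0: M0=1, M1=0, M2=0 [stuck-at-0], M3=0 → 0 — matches
  M1 stuck-at-0: M0=1, M1=0 [stuck-at-0], M2=1, M3=1 → 1 — eliminated
  M0 stuck-at-0: M0=0 [stuck-at-0], M1=1, M2=1, M3=1 → 1 — eliminated
Only M2 stuck-at-0 reproduces the observed 0.

M2 stuck-at-0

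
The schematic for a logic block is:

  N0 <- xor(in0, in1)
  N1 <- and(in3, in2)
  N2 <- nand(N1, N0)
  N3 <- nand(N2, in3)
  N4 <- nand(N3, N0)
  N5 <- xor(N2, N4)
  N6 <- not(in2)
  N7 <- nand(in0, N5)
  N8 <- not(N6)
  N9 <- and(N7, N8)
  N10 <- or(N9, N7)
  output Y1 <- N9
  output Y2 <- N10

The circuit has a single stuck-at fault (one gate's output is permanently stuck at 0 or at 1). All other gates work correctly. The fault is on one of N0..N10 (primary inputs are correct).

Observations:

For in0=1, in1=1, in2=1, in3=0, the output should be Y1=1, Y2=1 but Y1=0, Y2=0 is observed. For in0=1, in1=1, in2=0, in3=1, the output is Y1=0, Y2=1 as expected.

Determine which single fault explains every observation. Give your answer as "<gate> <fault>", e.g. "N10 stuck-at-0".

Fault-free values for test 1 (in0=1, in1=1, in2=1, in3=0): N0=0, N1=0, N2=1, N3=1, N4=1, N5=0, N6=0, N7=1, N8=1, N9=1, N10=1, giving Y1=1, Y2=1. Observed Y1=0, Y2=0.
Test 1: faults giving observed Y1=0, Y2=0 are {N0 stuck-at-1, N2 stuck-at-0, N4 stuck-at-0, N5 stuck-at-1, N7 stuck-at-0}.
Test 2 (in0=1, in1=1, in2=0, in3=1): fault-free N0=0, N1=0, N2=1, N3=0, N4=1, N5=0, N6=1, N7=1, N8=0, N9=0, N10=1 → Y1=0, Y2=1; observed Y1=0, Y2=1. Eliminates N2 stuck-at-0, N4 stuck-at-0, N5 stuck-at-1, N7 stuck-at-0.
Only N0 stuck-at-1 is consistent with every test.

N0 stuck-at-1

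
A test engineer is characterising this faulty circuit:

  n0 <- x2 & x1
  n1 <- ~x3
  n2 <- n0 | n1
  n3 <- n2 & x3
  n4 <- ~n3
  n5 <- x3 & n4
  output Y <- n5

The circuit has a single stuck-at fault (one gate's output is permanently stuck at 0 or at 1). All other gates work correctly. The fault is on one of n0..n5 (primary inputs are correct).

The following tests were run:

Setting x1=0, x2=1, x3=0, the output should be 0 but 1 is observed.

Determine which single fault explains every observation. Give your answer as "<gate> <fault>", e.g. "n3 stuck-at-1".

n5 stuck-at-1

Fault-free values for test 1 (x1=0, x2=1, x3=0): n0=0, n1=1, n2=1, n3=0, n4=1, n5=0, giving Y=0. Observed 1.
Test 1: faults giving observed 1 are {n5 stuck-at-1}.
Only n5 stuck-at-1 is consistent with every test.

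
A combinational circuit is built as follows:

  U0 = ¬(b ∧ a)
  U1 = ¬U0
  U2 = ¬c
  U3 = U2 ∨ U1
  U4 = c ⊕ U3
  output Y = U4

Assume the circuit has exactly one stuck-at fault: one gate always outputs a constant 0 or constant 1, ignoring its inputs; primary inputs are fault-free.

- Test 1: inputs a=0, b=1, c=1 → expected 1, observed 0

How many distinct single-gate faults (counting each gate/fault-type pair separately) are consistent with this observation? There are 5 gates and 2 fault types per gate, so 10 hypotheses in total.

Fault-free: U0=1, U1=0, U2=0, U3=0, U4=1 → 1. Observed 0.
  U0 stuck-at-0: output 0 ✓
  U0 stuck-at-1: output 1 ✗
  U1 stuck-at-0: output 1 ✗
  U1 stuck-at-1: output 0 ✓
  U2 stuck-at-0: output 1 ✗
  U2 stuck-at-1: output 0 ✓
  U3 stuck-at-0: output 1 ✗
  U3 stuck-at-1: output 0 ✓
  U4 stuck-at-0: output 0 ✓
  U4 stuck-at-1: output 1 ✗
Consistent faults: {U0 stuck-at-0, U1 stuck-at-1, U2 stuck-at-1, U3 stuck-at-1, U4 stuck-at-0} — 5 in all.

5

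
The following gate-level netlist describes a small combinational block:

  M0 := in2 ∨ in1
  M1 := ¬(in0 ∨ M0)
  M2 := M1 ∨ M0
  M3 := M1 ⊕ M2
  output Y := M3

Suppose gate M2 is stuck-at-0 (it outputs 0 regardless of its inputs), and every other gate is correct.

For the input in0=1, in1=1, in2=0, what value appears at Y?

Propagate with M2 forced: M0=1, M1=0, M2=0 [stuck-at-0], M3=0.
So Y = 0. (Without the fault it would be 1.)

0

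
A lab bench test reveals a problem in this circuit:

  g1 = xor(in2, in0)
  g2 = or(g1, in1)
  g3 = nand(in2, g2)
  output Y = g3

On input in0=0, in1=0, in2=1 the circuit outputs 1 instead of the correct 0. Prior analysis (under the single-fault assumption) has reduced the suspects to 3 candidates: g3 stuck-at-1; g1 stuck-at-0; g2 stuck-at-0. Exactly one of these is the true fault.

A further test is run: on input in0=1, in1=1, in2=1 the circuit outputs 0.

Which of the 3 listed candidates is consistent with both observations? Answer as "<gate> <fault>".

Evaluate each candidate on input in0=1, in1=1, in2=1:
  g3 stuck-at-1: g1=0, g2=1, g3=1 [stuck-at-1] → 1 — eliminated
  g1 stuck-at-0: g1=0 [stuck-at-0], g2=1, g3=0 → 0 — matches
  g2 stuck-at-0: g1=0, g2=0 [stuck-at-0], g3=1 → 1 — eliminated
Only g1 stuck-at-0 reproduces the observed 0.

g1 stuck-at-0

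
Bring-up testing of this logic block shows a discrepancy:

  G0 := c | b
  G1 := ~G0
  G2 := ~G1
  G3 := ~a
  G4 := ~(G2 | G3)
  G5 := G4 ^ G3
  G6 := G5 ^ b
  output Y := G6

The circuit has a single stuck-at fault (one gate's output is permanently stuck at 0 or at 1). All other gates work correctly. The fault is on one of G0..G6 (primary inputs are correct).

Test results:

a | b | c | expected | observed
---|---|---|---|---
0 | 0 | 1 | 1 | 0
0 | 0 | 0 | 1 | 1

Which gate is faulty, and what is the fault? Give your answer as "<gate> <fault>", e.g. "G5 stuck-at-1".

G3 stuck-at-0

Fault-free values for test 1 (a=0, b=0, c=1): G0=1, G1=0, G2=1, G3=1, G4=0, G5=1, G6=1, giving Y=1. Observed 0.
Test 1: faults giving observed 0 are {G3 stuck-at-0, G4 stuck-at-1, G5 stuck-at-0, G6 stuck-at-0}.
Test 2 (a=0, b=0, c=0): fault-free G0=0, G1=1, G2=0, G3=1, G4=0, G5=1, G6=1 → 1; observed 1. Eliminates G4 stuck-at-1, G5 stuck-at-0, G6 stuck-at-0.
Only G3 stuck-at-0 is consistent with every test.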